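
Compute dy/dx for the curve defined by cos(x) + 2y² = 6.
Differentiate the relation implicitly: treat y = y(x) and apply the chain rule, so every y-derivative picks up a y' = dy/dx factor.

With everything moved to the left-hand side, differentiate term by term:
  d/dx[2y^2] = 4y·y'
  d/dx[cos(x)] = -sin(x)
  d/dx[-6] = 0

Separating the contributions that come from x directly and those that come through y:
  without y':      -sin(x)
  multiplying y':  4y

so (-sin(x)) + (4y)·y' = 0, and therefore
  dy/dx = -(-sin(x))/(4y) = sin(x)/(4y)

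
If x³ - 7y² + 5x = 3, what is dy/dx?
Differentiate the relation implicitly: treat y = y(x) and apply the chain rule, so every y-derivative picks up a y' = dy/dx factor.

With everything moved to the left-hand side, differentiate term by term:
  d/dx[x^3] = 3x^2
  d/dx[5x] = 5
  d/dx[-7y^2] = -14y·y'
  d/dx[-3] = 0

Separating the contributions that come from x directly and those that come through y:
  without y':      3x^2 + 5
  multiplying y':  -14y

so (3x^2 + 5) + (-14y)·y' = 0, and therefore
  dy/dx = -(3x^2 + 5)/(-14y) = (3x^2 + 5)/(14y)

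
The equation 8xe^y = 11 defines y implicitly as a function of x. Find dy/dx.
Differentiate the relation implicitly: treat y = y(x) and apply the chain rule, so every y-derivative picks up a y' = dy/dx factor.

With everything moved to the left-hand side, differentiate term by term:
  d/dx[8x·e^(y)] = 8x·y'·e^(y) + 8e^(y)
  d/dx[-11] = 0

Separating the contributions that come from x directly and those that come through y:
  without y':      8e^(y)
  multiplying y':  8x·e^(y)

so (8e^(y)) + (8x·e^(y))·y' = 0, and therefore
  dy/dx = -(8e^(y))/(8x·e^(y)) = -1/x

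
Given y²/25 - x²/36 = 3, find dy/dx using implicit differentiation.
Differentiate both sides with respect to x, treating y as y(x). By the chain rule, any term containing y contributes a factor of y' = dy/dx when we differentiate it.

Move every term to one side and write the relation as F(x, y) = 0. Term by term,
  d/dx[-x^2/36] = -x/18
  d/dx[y^2/25] = 2y·y'/25
  d/dx[-3] = 0

The pieces without y' make up ∂F/∂x and the coefficient of y' is ∂F/∂y:
  ∂F/∂x = -x/18,
  ∂F/∂y = 2y/25.

Since d/dx[F] = ∂F/∂x + (∂F/∂y)·y' = 0, solve for y':
  (∂F/∂y)·y' = -∂F/∂x
  dy/dx = -(∂F/∂x)/(∂F/∂y) = -(-x/18)/(2y/25) = 25x/(36y)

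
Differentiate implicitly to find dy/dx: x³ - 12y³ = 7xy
Differentiate both sides with respect to x, treating y as y(x). By the chain rule, any term containing y contributes a factor of y' = dy/dx when we differentiate it.

Move every term to one side and write the relation as F(x, y) = 0. Term by term,
  d/dx[x^3] = 3x^2
  d/dx[-7xy] = -7x·y' - 7y
  d/dx[-12y^3] = -36y^2·y'

The pieces without y' make up ∂F/∂x and the coefficient of y' is ∂F/∂y:
  ∂F/∂x = 3x^2 - 7y,
  ∂F/∂y = -7x - 36y^2.

Since d/dx[F] = ∂F/∂x + (∂F/∂y)·y' = 0, solve for y':
  (∂F/∂y)·y' = -∂F/∂x
  dy/dx = -(∂F/∂x)/(∂F/∂y) = -(3x^2 - 7y)/(-7x - 36y^2) = (3x^2 - 7y)/(7x + 36y^2)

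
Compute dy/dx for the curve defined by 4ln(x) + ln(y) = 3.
Apply d/dx to both sides, remembering that y depends on x. Each occurrence of y therefore brings in a y' = dy/dx via the chain rule.

With F(x, y) equal to the left-hand side minus the right, differentiate F term by term:
  d/dx[4ln(x)] = 4/x
  d/dx[ln(y)] = y'/y
  d/dx[-3] = 0
Adding these up, d/dx[F] = 0 becomes
  (4/x) + (1/y)·y' = 0,
so isolating y',
  dy/dx = -(4/x)/(1/y) = -4y/x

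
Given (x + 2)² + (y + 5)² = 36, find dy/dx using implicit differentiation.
Apply d/dx to both sides, remembering that y depends on x. Each occurrence of y therefore brings in a y' = dy/dx via the chain rule.

With F(x, y) equal to the left-hand side minus the right, differentiate F term by term:
  d/dx[(x + 2)^2] = 2x + 4
  d/dx[(y + 5)^2] = 2·y'(y + 5)
  d/dx[-36] = 0
Adding these up, d/dx[F] = 0 becomes
  (2x + 4) + (2y + 10)·y' = 0,
so isolating y',
  dy/dx = -(2x + 4)/(2y + 10) = (-x - 2)/(y + 5)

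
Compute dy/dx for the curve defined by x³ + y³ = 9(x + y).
Apply d/dx to both sides, remembering that y depends on x. Each occurrence of y therefore brings in a y' = dy/dx via the chain rule.

With F(x, y) equal to the left-hand side minus the right, differentiate F term by term:
  d/dx[x^3] = 3x^2
  d/dx[-9x] = -9
  d/dx[y^3] = 3y^2·y'
  d/dx[-9y] = -9·y'
Adding these up, d/dx[F] = 0 becomes
  (3x^2 - 9) + (3y^2 - 9)·y' = 0,
so isolating y',
  dy/dx = -(3x^2 - 9)/(3y^2 - 9) = (3 - x^2)/(y^2 - 3)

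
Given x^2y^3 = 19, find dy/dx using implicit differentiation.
Take d/dx of both sides. Since y is implicitly a function of x, the chain rule attaches a y' = dy/dx factor whenever we differentiate through y.

Set F(x, y) = (left side) − (right side), so the curve is F = 0. Differentiating each term of F:
  d/dx[x^2y^3] = 3x^2y^2·y' + 2xy^3
  d/dx[-19] = 0

Collecting, the y'-free part is the partial derivative in x and the y' coefficient is the partial derivative in y:
  ∂F/∂x = 2xy^3
  ∂F/∂y = 3x^2y^2

so d/dx[F(x, y(x))] = ∂F/∂x + (∂F/∂y)·y' = 0. Rearranging,
  dy/dx = -(∂F/∂x)/(∂F/∂y) = -(2xy^3)/(3x^2y^2) = -2y/(3x)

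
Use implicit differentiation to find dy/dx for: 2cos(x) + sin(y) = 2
Take d/dx of both sides. Since y is implicitly a function of x, the chain rule attaches a y' = dy/dx factor whenever we differentiate through y.

Set F(x, y) = (left side) − (right side), so the curve is F = 0. Differentiating each term of F:
  d/dx[sin(y)] = y'·cos(y)
  d/dx[2cos(x)] = -2sin(x)
  d/dx[-2] = 0

Collecting, the y'-free part is the partial derivative in x and the y' coefficient is the partial derivative in y:
  ∂F/∂x = -2sin(x)
  ∂F/∂y = cos(y)

so d/dx[F(x, y(x))] = ∂F/∂x + (∂F/∂y)·y' = 0. Rearranging,
  dy/dx = -(∂F/∂x)/(∂F/∂y) = -(-2sin(x))/(cos(y)) = 2sin(x)/cos(y)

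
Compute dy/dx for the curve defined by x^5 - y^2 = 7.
Take d/dx of both sides. Since y is implicitly a function of x, the chain rule attaches a y' = dy/dx factor whenever we differentiate through y.

Set F(x, y) = (left side) − (right side), so the curve is F = 0. Differentiating each term of F:
  d/dx[x^5] = 5x^4
  d/dx[-y^2] = -2y·y'
  d/dx[-7] = 0

Collecting, the y'-free part is the partial derivative in x and the y' coefficient is the partial derivative in y:
  ∂F/∂x = 5x^4
  ∂F/∂y = -2y

so d/dx[F(x, y(x))] = ∂F/∂x + (∂F/∂y)·y' = 0. Rearranging,
  dy/dx = -(∂F/∂x)/(∂F/∂y) = -(5x^4)/(-2y) = 5x^4/(2y)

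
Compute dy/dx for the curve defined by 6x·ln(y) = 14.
Differentiate the relation implicitly: treat y = y(x) and apply the chain rule, so every y-derivative picks up a y' = dy/dx factor.

With everything moved to the left-hand side, differentiate term by term:
  d/dx[6x·ln(y)] = 6x·y'/y + 6ln(y)
  d/dx[-14] = 0

Separating the contributions that come from x directly and those that come through y:
  without y':      6ln(y)
  multiplying y':  6x/y

so (6ln(y)) + (6x/y)·y' = 0, and therefore
  dy/dx = -(6ln(y))/(6x/y) = -y·ln(y)/x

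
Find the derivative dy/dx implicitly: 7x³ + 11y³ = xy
Take d/dx of both sides. Since y is implicitly a function of x, the chain rule attaches a y' = dy/dx factor whenever we differentiate through y.

Set F(x, y) = (left side) − (right side), so the curve is F = 0. Differentiating each term of F:
  d/dx[7x^3] = 21x^2
  d/dx[-xy] = -x·y' - y
  d/dx[11y^3] = 33y^2·y'

Collecting, the y'-free part is the partial derivative in x and the y' coefficient is the partial derivative in y:
  ∂F/∂x = 21x^2 - y
  ∂F/∂y = -x + 33y^2

so d/dx[F(x, y(x))] = ∂F/∂x + (∂F/∂y)·y' = 0. Rearranging,
  dy/dx = -(∂F/∂x)/(∂F/∂y) = -(21x^2 - y)/(-x + 33y^2) = (21x^2 - y)/(x - 33y^2)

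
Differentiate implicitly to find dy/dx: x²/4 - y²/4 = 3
Differentiate both sides with respect to x, treating y as y(x). By the chain rule, any term containing y contributes a factor of y' = dy/dx when we differentiate it.

Move every term to one side and write the relation as F(x, y) = 0. Term by term,
  d/dx[x^2/4] = x/2
  d/dx[-y^2/4] = -y·y'/2
  d/dx[-3] = 0

The pieces without y' make up ∂F/∂x and the coefficient of y' is ∂F/∂y:
  ∂F/∂x = x/2,
  ∂F/∂y = -y/2.

Since d/dx[F] = ∂F/∂x + (∂F/∂y)·y' = 0, solve for y':
  (∂F/∂y)·y' = -∂F/∂x
  dy/dx = -(∂F/∂x)/(∂F/∂y) = -(x/2)/(-y/2) = x/y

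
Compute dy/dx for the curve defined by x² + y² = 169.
Differentiate both sides with respect to x, treating y as y(x). By the chain rule, any term containing y contributes a factor of y' = dy/dx when we differentiate it.

Move every term to one side and write the relation as F(x, y) = 0. Term by term,
  d/dx[x^2] = 2x
  d/dx[y^2] = 2y·y'
  d/dx[-169] = 0

The pieces without y' make up ∂F/∂x and the coefficient of y' is ∂F/∂y:
  ∂F/∂x = 2x,
  ∂F/∂y = 2y.

Since d/dx[F] = ∂F/∂x + (∂F/∂y)·y' = 0, solve for y':
  (∂F/∂y)·y' = -∂F/∂x
  dy/dx = -(∂F/∂x)/(∂F/∂y) = -(2x)/(2y) = -x/y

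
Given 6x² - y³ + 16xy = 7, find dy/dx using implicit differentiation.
Apply d/dx to both sides, remembering that y depends on x. Each occurrence of y therefore brings in a y' = dy/dx via the chain rule.

With F(x, y) equal to the left-hand side minus the right, differentiate F term by term:
  d/dx[6x^2] = 12x
  d/dx[16xy] = 16x·y' + 16y
  d/dx[-y^3] = -3y^2·y'
  d/dx[-7] = 0
Adding these up, d/dx[F] = 0 becomes
  (12x + 16y) + (16x - 3y^2)·y' = 0,
so isolating y',
  dy/dx = -(12x + 16y)/(16x - 3y^2) = 4(-3x - 4y)/(16x - 3y^2)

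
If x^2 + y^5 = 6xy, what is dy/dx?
Take d/dx of both sides. Since y is implicitly a function of x, the chain rule attaches a y' = dy/dx factor whenever we differentiate through y.

Set F(x, y) = (left side) − (right side), so the curve is F = 0. Differentiating each term of F:
  d/dx[x^2] = 2x
  d/dx[-6xy] = -6x·y' - 6y
  d/dx[y^5] = 5y^4·y'

Collecting, the y'-free part is the partial derivative in x and the y' coefficient is the partial derivative in y:
  ∂F/∂x = 2x - 6y
  ∂F/∂y = -6x + 5y^4

so d/dx[F(x, y(x))] = ∂F/∂x + (∂F/∂y)·y' = 0. Rearranging,
  dy/dx = -(∂F/∂x)/(∂F/∂y) = -(2x - 6y)/(-6x + 5y^4) = 2(x - 3y)/(6x - 5y^4)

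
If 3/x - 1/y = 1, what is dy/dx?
Take d/dx of both sides. Since y is implicitly a function of x, the chain rule attaches a y' = dy/dx factor whenever we differentiate through y.

Set F(x, y) = (left side) − (right side), so the curve is F = 0. Differentiating each term of F:
  d/dx[-1/y] = y'/y^2
  d/dx[3/x] = -3/x^2
  d/dx[-1] = 0

Collecting, the y'-free part is the partial derivative in x and the y' coefficient is the partial derivative in y:
  ∂F/∂x = -3/x^2
  ∂F/∂y = y^(-2)

so d/dx[F(x, y(x))] = ∂F/∂x + (∂F/∂y)·y' = 0. Rearranging,
  dy/dx = -(∂F/∂x)/(∂F/∂y) = -(-3/x^2)/(y^(-2)) = 3y^2/x^2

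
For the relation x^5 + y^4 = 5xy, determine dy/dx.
Differentiate the relation implicitly: treat y = y(x) and apply the chain rule, so every y-derivative picks up a y' = dy/dx factor.

With everything moved to the left-hand side, differentiate term by term:
  d/dx[x^5] = 5x^4
  d/dx[-5xy] = -5x·y' - 5y
  d/dx[y^4] = 4y^3·y'

Separating the contributions that come from x directly and those that come through y:
  without y':      5x^4 - 5y
  multiplying y':  -5x + 4y^3

so (5x^4 - 5y) + (-5x + 4y^3)·y' = 0, and therefore
  dy/dx = -(5x^4 - 5y)/(-5x + 4y^3) = 5(x^4 - y)/(5x - 4y^3)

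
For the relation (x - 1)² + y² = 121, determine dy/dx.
Apply d/dx to both sides, remembering that y depends on x. Each occurrence of y therefore brings in a y' = dy/dx via the chain rule.

With F(x, y) equal to the left-hand side minus the right, differentiate F term by term:
  d/dx[y^2] = 2y·y'
  d/dx[(x - 1)^2] = 2x - 2
  d/dx[-121] = 0
Adding these up, d/dx[F] = 0 becomes
  (2x - 2) + (2y)·y' = 0,
so isolating y',
  dy/dx = -(2x - 2)/(2y) = (1 - x)/y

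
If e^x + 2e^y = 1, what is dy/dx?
Apply d/dx to both sides, remembering that y depends on x. Each occurrence of y therefore brings in a y' = dy/dx via the chain rule.

With F(x, y) equal to the left-hand side minus the right, differentiate F term by term:
  d/dx[e^(x)] = e^(x)
  d/dx[2e^(y)] = 2·y'·e^(y)
  d/dx[-1] = 0
Adding these up, d/dx[F] = 0 becomes
  (e^(x)) + (2e^(y))·y' = 0,
so isolating y',
  dy/dx = -(e^(x))/(2e^(y)) = -e^(x - y)/2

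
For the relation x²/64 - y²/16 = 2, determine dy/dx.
Apply d/dx to both sides, remembering that y depends on x. Each occurrence of y therefore brings in a y' = dy/dx via the chain rule.

With F(x, y) equal to the left-hand side minus the right, differentiate F term by term:
  d/dx[x^2/64] = x/32
  d/dx[-y^2/16] = -y·y'/8
  d/dx[-2] = 0
Adding these up, d/dx[F] = 0 becomes
  (x/32) + (-y/8)·y' = 0,
so isolating y',
  dy/dx = -(x/32)/(-y/8) = x/(4y)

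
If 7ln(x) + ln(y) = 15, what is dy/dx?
Differentiate the relation implicitly: treat y = y(x) and apply the chain rule, so every y-derivative picks up a y' = dy/dx factor.

With everything moved to the left-hand side, differentiate term by term:
  d/dx[7ln(x)] = 7/x
  d/dx[ln(y)] = y'/y
  d/dx[-15] = 0

Separating the contributions that come from x directly and those that come through y:
  without y':      7/x
  multiplying y':  1/y

so (7/x) + (1/y)·y' = 0, and therefore
  dy/dx = -(7/x)/(1/y) = -7y/x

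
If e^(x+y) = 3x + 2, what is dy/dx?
Take d/dx of both sides. Since y is implicitly a function of x, the chain rule attaches a y' = dy/dx factor whenever we differentiate through y.

Set F(x, y) = (left side) − (right side), so the curve is F = 0. Differentiating each term of F:
  d/dx[-3x] = -3
  d/dx[e^(x + y)] = (y' + 1)·e^(x + y)
  d/dx[-2] = 0

Collecting, the y'-free part is the partial derivative in x and the y' coefficient is the partial derivative in y:
  ∂F/∂x = e^(x + y) - 3
  ∂F/∂y = e^(x + y)

so d/dx[F(x, y(x))] = ∂F/∂x + (∂F/∂y)·y' = 0. Rearranging,
  dy/dx = -(∂F/∂x)/(∂F/∂y) = -(e^(x + y) - 3)/(e^(x + y)) = 3e^(-x - y) - 1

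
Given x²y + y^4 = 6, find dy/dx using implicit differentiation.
Differentiate both sides with respect to x, treating y as y(x). By the chain rule, any term containing y contributes a factor of y' = dy/dx when we differentiate it.

Move every term to one side and write the relation as F(x, y) = 0. Term by term,
  d/dx[x^2y] = x^2·y' + 2xy
  d/dx[y^4] = 4y^3·y'
  d/dx[-6] = 0

The pieces without y' make up ∂F/∂x and the coefficient of y' is ∂F/∂y:
  ∂F/∂x = 2xy,
  ∂F/∂y = x^2 + 4y^3.

Since d/dx[F] = ∂F/∂x + (∂F/∂y)·y' = 0, solve for y':
  (∂F/∂y)·y' = -∂F/∂x
  dy/dx = -(∂F/∂x)/(∂F/∂y) = -(2xy)/(x^2 + 4y^3) = -2xy/(x^2 + 4y^3)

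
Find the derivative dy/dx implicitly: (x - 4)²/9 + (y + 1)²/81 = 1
Differentiate the relation implicitly: treat y = y(x) and apply the chain rule, so every y-derivative picks up a y' = dy/dx factor.

With everything moved to the left-hand side, differentiate term by term:
  d/dx[(x - 4)^2/9] = 2x/9 - 8/9
  d/dx[(y + 1)^2/81] = 2·y'(y + 1)/81
  d/dx[-1] = 0

Separating the contributions that come from x directly and those that come through y:
  without y':      2x/9 - 8/9
  multiplying y':  2y/81 + 2/81

so (2x/9 - 8/9) + (2y/81 + 2/81)·y' = 0, and therefore
  dy/dx = -(2x/9 - 8/9)/(2y/81 + 2/81)
        = -(2(x - 4)/9)/(2(y + 1)/81) = 9(4 - x)/(y + 1)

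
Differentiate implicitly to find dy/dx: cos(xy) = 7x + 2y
Apply d/dx to both sides, remembering that y depends on x. Each occurrence of y therefore brings in a y' = dy/dx via the chain rule.

With F(x, y) equal to the left-hand side minus the right, differentiate F term by term:
  d/dx[-7x] = -7
  d/dx[-2y] = -2·y'
  d/dx[cos(xy)] = -(x·y' + y)·sin(xy)
Adding these up, d/dx[F] = 0 becomes
  (-y·sin(xy) - 7) + (-x·sin(xy) - 2)·y' = 0,
so isolating y',
  dy/dx = -(-y·sin(xy) - 7)/(-x·sin(xy) - 2) = -(y·sin(xy) + 7)/(x·sin(xy) + 2)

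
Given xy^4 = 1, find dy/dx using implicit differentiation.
Differentiate both sides with respect to x, treating y as y(x). By the chain rule, any term containing y contributes a factor of y' = dy/dx when we differentiate it.

Move every term to one side and write the relation as F(x, y) = 0. Term by term,
  d/dx[xy^4] = 4xy^3·y' + y^4
  d/dx[-1] = 0

The pieces without y' make up ∂F/∂x and the coefficient of y' is ∂F/∂y:
  ∂F/∂x = y^4,
  ∂F/∂y = 4xy^3.

Since d/dx[F] = ∂F/∂x + (∂F/∂y)·y' = 0, solve for y':
  (∂F/∂y)·y' = -∂F/∂x
  dy/dx = -(∂F/∂x)/(∂F/∂y) = -(y^4)/(4xy^3) = -y/(4x)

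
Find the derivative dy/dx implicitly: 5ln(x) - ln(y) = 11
Apply d/dx to both sides, remembering that y depends on x. Each occurrence of y therefore brings in a y' = dy/dx via the chain rule.

With F(x, y) equal to the left-hand side minus the right, differentiate F term by term:
  d/dx[5ln(x)] = 5/x
  d/dx[-ln(y)] = -y'/y
  d/dx[-11] = 0
Adding these up, d/dx[F] = 0 becomes
  (5/x) + (-1/y)·y' = 0,
so isolating y',
  dy/dx = -(5/x)/(-1/y) = 5y/x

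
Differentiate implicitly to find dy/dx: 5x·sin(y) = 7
Take d/dx of both sides. Since y is implicitly a function of x, the chain rule attaches a y' = dy/dx factor whenever we differentiate through y.

Set F(x, y) = (left side) − (right side), so the curve is F = 0. Differentiating each term of F:
  d/dx[5x·sin(y)] = 5x·y'·cos(y) + 5sin(y)
  d/dx[-7] = 0

Collecting, the y'-free part is the partial derivative in x and the y' coefficient is the partial derivative in y:
  ∂F/∂x = 5sin(y)
  ∂F/∂y = 5x·cos(y)

so d/dx[F(x, y(x))] = ∂F/∂x + (∂F/∂y)·y' = 0. Rearranging,
  dy/dx = -(∂F/∂x)/(∂F/∂y) = -(5sin(y))/(5x·cos(y)) = -tan(y)/x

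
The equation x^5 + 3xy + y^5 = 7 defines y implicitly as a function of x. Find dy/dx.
Apply d/dx to both sides, remembering that y depends on x. Each occurrence of y therefore brings in a y' = dy/dx via the chain rule.

With F(x, y) equal to the left-hand side minus the right, differentiate F term by term:
  d/dx[x^5] = 5x^4
  d/dx[3xy] = 3x·y' + 3y
  d/dx[y^5] = 5y^4·y'
  d/dx[-7] = 0
Adding these up, d/dx[F] = 0 becomes
  (5x^4 + 3y) + (3x + 5y^4)·y' = 0,
so isolating y',
  dy/dx = -(5x^4 + 3y)/(3x + 5y^4) = (-5x^4 - 3y)/(3x + 5y^4)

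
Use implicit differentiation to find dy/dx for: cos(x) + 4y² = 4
Differentiate both sides with respect to x, treating y as y(x). By the chain rule, any term containing y contributes a factor of y' = dy/dx when we differentiate it.

Move every term to one side and write the relation as F(x, y) = 0. Term by term,
  d/dx[4y^2] = 8y·y'
  d/dx[cos(x)] = -sin(x)
  d/dx[-4] = 0

The pieces without y' make up ∂F/∂x and the coefficient of y' is ∂F/∂y:
  ∂F/∂x = -sin(x),
  ∂F/∂y = 8y.

Since d/dx[F] = ∂F/∂x + (∂F/∂y)·y' = 0, solve for y':
  (∂F/∂y)·y' = -∂F/∂x
  dy/dx = -(∂F/∂x)/(∂F/∂y) = -(-sin(x))/(8y) = sin(x)/(8y)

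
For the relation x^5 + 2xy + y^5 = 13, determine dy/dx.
Take d/dx of both sides. Since y is implicitly a function of x, the chain rule attaches a y' = dy/dx factor whenever we differentiate through y.

Set F(x, y) = (left side) − (right side), so the curve is F = 0. Differentiating each term of F:
  d/dx[x^5] = 5x^4
  d/dx[2xy] = 2x·y' + 2y
  d/dx[y^5] = 5y^4·y'
  d/dx[-13] = 0

Collecting, the y'-free part is the partial derivative in x and the y' coefficient is the partial derivative in y:
  ∂F/∂x = 5x^4 + 2y
  ∂F/∂y = 2x + 5y^4

so d/dx[F(x, y(x))] = ∂F/∂x + (∂F/∂y)·y' = 0. Rearranging,
  dy/dx = -(∂F/∂x)/(∂F/∂y) = -(5x^4 + 2y)/(2x + 5y^4) = (-5x^4 - 2y)/(2x + 5y^4)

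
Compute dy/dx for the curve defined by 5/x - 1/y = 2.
Differentiate both sides with respect to x, treating y as y(x). By the chain rule, any term containing y contributes a factor of y' = dy/dx when we differentiate it.

Move every term to one side and write the relation as F(x, y) = 0. Term by term,
  d/dx[-1/y] = y'/y^2
  d/dx[5/x] = -5/x^2
  d/dx[-2] = 0

The pieces without y' make up ∂F/∂x and the coefficient of y' is ∂F/∂y:
  ∂F/∂x = -5/x^2,
  ∂F/∂y = y^(-2).

Since d/dx[F] = ∂F/∂x + (∂F/∂y)·y' = 0, solve for y':
  (∂F/∂y)·y' = -∂F/∂x
  dy/dx = -(∂F/∂x)/(∂F/∂y) = -(-5/x^2)/(y^(-2)) = 5y^2/x^2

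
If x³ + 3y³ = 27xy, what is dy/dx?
Take d/dx of both sides. Since y is implicitly a function of x, the chain rule attaches a y' = dy/dx factor whenever we differentiate through y.

Set F(x, y) = (left side) − (right side), so the curve is F = 0. Differentiating each term of F:
  d/dx[x^3] = 3x^2
  d/dx[-27xy] = -27x·y' - 27y
  d/dx[3y^3] = 9y^2·y'

Collecting, the y'-free part is the partial derivative in x and the y' coefficient is the partial derivative in y:
  ∂F/∂x = 3x^2 - 27y
  ∂F/∂y = -27x + 9y^2

so d/dx[F(x, y(x))] = ∂F/∂x + (∂F/∂y)·y' = 0. Rearranging,
  dy/dx = -(∂F/∂x)/(∂F/∂y) = -(3x^2 - 27y)/(-27x + 9y^2) = (x^2 - 9y)/(3(3x - y^2))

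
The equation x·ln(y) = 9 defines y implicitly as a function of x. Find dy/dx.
Differentiate the relation implicitly: treat y = y(x) and apply the chain rule, so every y-derivative picks up a y' = dy/dx factor.

With everything moved to the left-hand side, differentiate term by term:
  d/dx[x·ln(y)] = x·y'/y + ln(y)
  d/dx[-9] = 0

Separating the contributions that come from x directly and those that come through y:
  without y':      ln(y)
  multiplying y':  x/y

so (ln(y)) + (x/y)·y' = 0, and therefore
  dy/dx = -(ln(y))/(x/y) = -y·ln(y)/x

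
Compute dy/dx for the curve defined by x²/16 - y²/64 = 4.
Apply d/dx to both sides, remembering that y depends on x. Each occurrence of y therefore brings in a y' = dy/dx via the chain rule.

With F(x, y) equal to the left-hand side minus the right, differentiate F term by term:
  d/dx[x^2/16] = x/8
  d/dx[-y^2/64] = -y·y'/32
  d/dx[-4] = 0
Adding these up, d/dx[F] = 0 becomes
  (x/8) + (-y/32)·y' = 0,
so isolating y',
  dy/dx = -(x/8)/(-y/32) = 4x/y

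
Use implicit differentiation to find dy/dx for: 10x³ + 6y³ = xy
Differentiate both sides with respect to x, treating y as y(x). By the chain rule, any term containing y contributes a factor of y' = dy/dx when we differentiate it.

Move every term to one side and write the relation as F(x, y) = 0. Term by term,
  d/dx[10x^3] = 30x^2
  d/dx[-xy] = -x·y' - y
  d/dx[6y^3] = 18y^2·y'

The pieces without y' make up ∂F/∂x and the coefficient of y' is ∂F/∂y:
  ∂F/∂x = 30x^2 - y,
  ∂F/∂y = -x + 18y^2.

Since d/dx[F] = ∂F/∂x + (∂F/∂y)·y' = 0, solve for y':
  (∂F/∂y)·y' = -∂F/∂x
  dy/dx = -(∂F/∂x)/(∂F/∂y) = -(30x^2 - y)/(-x + 18y^2) = (30x^2 - y)/(x - 18y^2)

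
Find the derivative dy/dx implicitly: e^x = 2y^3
Take d/dx of both sides. Since y is implicitly a function of x, the chain rule attaches a y' = dy/dx factor whenever we differentiate through y.

Set F(x, y) = (left side) − (right side), so the curve is F = 0. Differentiating each term of F:
  d/dx[-2y^3] = -6y^2·y'
  d/dx[e^(x)] = e^(x)

Collecting, the y'-free part is the partial derivative in x and the y' coefficient is the partial derivative in y:
  ∂F/∂x = e^(x)
  ∂F/∂y = -6y^2

so d/dx[F(x, y(x))] = ∂F/∂x + (∂F/∂y)·y' = 0. Rearranging,
  dy/dx = -(∂F/∂x)/(∂F/∂y) = -(e^(x))/(-6y^2) = e^(x)/(6y^2)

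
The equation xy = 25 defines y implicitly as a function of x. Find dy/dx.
Apply d/dx to both sides, remembering that y depends on x. Each occurrence of y therefore brings in a y' = dy/dx via the chain rule.

With F(x, y) equal to the left-hand side minus the right, differentiate F term by term:
  d/dx[xy] = x·y' + y
  d/dx[-25] = 0
Adding these up, d/dx[F] = 0 becomes
  (y) + (x)·y' = 0,
so isolating y',
  dy/dx = -(y)/(x) = -y/x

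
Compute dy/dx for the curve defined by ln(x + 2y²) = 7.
Apply d/dx to both sides, remembering that y depends on x. Each occurrence of y therefore brings in a y' = dy/dx via the chain rule.

With F(x, y) equal to the left-hand side minus the right, differentiate F term by term:
  d/dx[ln(x + 2y^2)] = (4y·y' + 1)/(x + 2y^2)
  d/dx[-7] = 0
Adding these up, d/dx[F] = 0 becomes
  (1/(x + 2y^2)) + (4y/(x + 2y^2))·y' = 0,
so isolating y',
  dy/dx = -(1/(x + 2y^2))/(4y/(x + 2y^2)) = -1/(4y)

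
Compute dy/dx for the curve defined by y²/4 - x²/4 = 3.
Differentiate the relation implicitly: treat y = y(x) and apply the chain rule, so every y-derivative picks up a y' = dy/dx factor.

With everything moved to the left-hand side, differentiate term by term:
  d/dx[-x^2/4] = -x/2
  d/dx[y^2/4] = y·y'/2
  d/dx[-3] = 0

Separating the contributions that come from x directly and those that come through y:
  without y':      -x/2
  multiplying y':  y/2

so (-x/2) + (y/2)·y' = 0, and therefore
  dy/dx = -(-x/2)/(y/2) = x/y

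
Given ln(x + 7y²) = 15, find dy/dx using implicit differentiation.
Take d/dx of both sides. Since y is implicitly a function of x, the chain rule attaches a y' = dy/dx factor whenever we differentiate through y.

Set F(x, y) = (left side) − (right side), so the curve is F = 0. Differentiating each term of F:
  d/dx[ln(x + 7y^2)] = (14y·y' + 1)/(x + 7y^2)
  d/dx[-15] = 0

Collecting, the y'-free part is the partial derivative in x and the y' coefficient is the partial derivative in y:
  ∂F/∂x = 1/(x + 7y^2)
  ∂F/∂y = 14y/(x + 7y^2)

so d/dx[F(x, y(x))] = ∂F/∂x + (∂F/∂y)·y' = 0. Rearranging,
  dy/dx = -(∂F/∂x)/(∂F/∂y) = -(1/(x + 7y^2))/(14y/(x + 7y^2)) = -1/(14y)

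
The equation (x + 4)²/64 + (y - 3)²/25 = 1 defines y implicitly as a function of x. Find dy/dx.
Differentiate both sides with respect to x, treating y as y(x). By the chain rule, any term containing y contributes a factor of y' = dy/dx when we differentiate it.

Move every term to one side and write the relation as F(x, y) = 0. Term by term,
  d/dx[(x + 4)^2/64] = x/32 + 1/8
  d/dx[(y - 3)^2/25] = 2·y'(y - 3)/25
  d/dx[-1] = 0

The pieces without y' make up ∂F/∂x and the coefficient of y' is ∂F/∂y:
  ∂F/∂x = x/32 + 1/8,
  ∂F/∂y = 2y/25 - 6/25.

Since d/dx[F] = ∂F/∂x + (∂F/∂y)·y' = 0, solve for y':
  (∂F/∂y)·y' = -∂F/∂x
  dy/dx = -(∂F/∂x)/(∂F/∂y) = -(x/32 + 1/8)/(2y/25 - 6/25)
        = -((x + 4)/32)/(2(y - 3)/25) = 25(-x - 4)/(64(y - 3))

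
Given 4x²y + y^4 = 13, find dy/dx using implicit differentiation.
Take d/dx of both sides. Since y is implicitly a function of x, the chain rule attaches a y' = dy/dx factor whenever we differentiate through y.

Set F(x, y) = (left side) − (right side), so the curve is F = 0. Differentiating each term of F:
  d/dx[4x^2y] = 4x^2·y' + 8xy
  d/dx[y^4] = 4y^3·y'
  d/dx[-13] = 0

Collecting, the y'-free part is the partial derivative in x and the y' coefficient is the partial derivative in y:
  ∂F/∂x = 8xy
  ∂F/∂y = 4x^2 + 4y^3

so d/dx[F(x, y(x))] = ∂F/∂x + (∂F/∂y)·y' = 0. Rearranging,
  dy/dx = -(∂F/∂x)/(∂F/∂y) = -(8xy)/(4x^2 + 4y^3) = -2xy/(x^2 + y^3)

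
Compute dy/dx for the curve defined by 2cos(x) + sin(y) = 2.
Take d/dx of both sides. Since y is implicitly a function of x, the chain rule attaches a y' = dy/dx factor whenever we differentiate through y.

Set F(x, y) = (left side) − (right side), so the curve is F = 0. Differentiating each term of F:
  d/dx[sin(y)] = y'·cos(y)
  d/dx[2cos(x)] = -2sin(x)
  d/dx[-2] = 0

Collecting, the y'-free part is the partial derivative in x and the y' coefficient is the partial derivative in y:
  ∂F/∂x = -2sin(x)
  ∂F/∂y = cos(y)

so d/dx[F(x, y(x))] = ∂F/∂x + (∂F/∂y)·y' = 0. Rearranging,
  dy/dx = -(∂F/∂x)/(∂F/∂y) = -(-2sin(x))/(cos(y)) = 2sin(x)/cos(y)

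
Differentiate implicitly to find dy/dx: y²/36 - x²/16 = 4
Differentiate the relation implicitly: treat y = y(x) and apply the chain rule, so every y-derivative picks up a y' = dy/dx factor.

With everything moved to the left-hand side, differentiate term by term:
  d/dx[-x^2/16] = -x/8
  d/dx[y^2/36] = y·y'/18
  d/dx[-4] = 0

Separating the contributions that come from x directly and those that come through y:
  without y':      -x/8
  multiplying y':  y/18

so (-x/8) + (y/18)·y' = 0, and therefore
  dy/dx = -(-x/8)/(y/18) = 9x/(4y)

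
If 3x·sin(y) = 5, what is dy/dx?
Differentiate the relation implicitly: treat y = y(x) and apply the chain rule, so every y-derivative picks up a y' = dy/dx factor.

With everything moved to the left-hand side, differentiate term by term:
  d/dx[3x·sin(y)] = 3x·y'·cos(y) + 3sin(y)
  d/dx[-5] = 0

Separating the contributions that come from x directly and those that come through y:
  without y':      3sin(y)
  multiplying y':  3x·cos(y)

so (3sin(y)) + (3x·cos(y))·y' = 0, and therefore
  dy/dx = -(3sin(y))/(3x·cos(y)) = -tan(y)/x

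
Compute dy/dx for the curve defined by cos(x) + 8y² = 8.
Differentiate both sides with respect to x, treating y as y(x). By the chain rule, any term containing y contributes a factor of y' = dy/dx when we differentiate it.

Move every term to one side and write the relation as F(x, y) = 0. Term by term,
  d/dx[8y^2] = 16y·y'
  d/dx[cos(x)] = -sin(x)
  d/dx[-8] = 0

The pieces without y' make up ∂F/∂x and the coefficient of y' is ∂F/∂y:
  ∂F/∂x = -sin(x),
  ∂F/∂y = 16y.

Since d/dx[F] = ∂F/∂x + (∂F/∂y)·y' = 0, solve for y':
  (∂F/∂y)·y' = -∂F/∂x
  dy/dx = -(∂F/∂x)/(∂F/∂y) = -(-sin(x))/(16y) = sin(x)/(16y)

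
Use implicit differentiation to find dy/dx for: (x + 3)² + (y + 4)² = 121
Apply d/dx to both sides, remembering that y depends on x. Each occurrence of y therefore brings in a y' = dy/dx via the chain rule.

With F(x, y) equal to the left-hand side minus the right, differentiate F term by term:
  d/dx[(x + 3)^2] = 2x + 6
  d/dx[(y + 4)^2] = 2·y'(y + 4)
  d/dx[-121] = 0
Adding these up, d/dx[F] = 0 becomes
  (2x + 6) + (2y + 8)·y' = 0,
so isolating y',
  dy/dx = -(2x + 6)/(2y + 8) = (-x - 3)/(y + 4)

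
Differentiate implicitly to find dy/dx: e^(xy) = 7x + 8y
Take d/dx of both sides. Since y is implicitly a function of x, the chain rule attaches a y' = dy/dx factor whenever we differentiate through y.

Set F(x, y) = (left side) − (right side), so the curve is F = 0. Differentiating each term of F:
  d/dx[-7x] = -7
  d/dx[-8y] = -8·y'
  d/dx[e^(xy)] = (x·y' + y)·e^(xy)

Collecting, the y'-free part is the partial derivative in x and the y' coefficient is the partial derivative in y:
  ∂F/∂x = y·e^(xy) - 7
  ∂F/∂y = x·e^(xy) - 8

so d/dx[F(x, y(x))] = ∂F/∂x + (∂F/∂y)·y' = 0. Rearranging,
  dy/dx = -(∂F/∂x)/(∂F/∂y) = -(y·e^(xy) - 7)/(x·e^(xy) - 8) = (-y·e^(xy) + 7)/(x·e^(xy) - 8)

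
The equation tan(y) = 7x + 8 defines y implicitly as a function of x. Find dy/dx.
Take d/dx of both sides. Since y is implicitly a function of x, the chain rule attaches a y' = dy/dx factor whenever we differentiate through y.

Set F(x, y) = (left side) − (right side), so the curve is F = 0. Differentiating each term of F:
  d/dx[-7x] = -7
  d/dx[tan(y)] = y'(tan(y)^2 + 1)
  d/dx[-8] = 0

Collecting, the y'-free part is the partial derivative in x and the y' coefficient is the partial derivative in y:
  ∂F/∂x = -7
  ∂F/∂y = tan(y)^2 + 1

so d/dx[F(x, y(x))] = ∂F/∂x + (∂F/∂y)·y' = 0. Rearranging,
  dy/dx = -(∂F/∂x)/(∂F/∂y) = -(-7)/(tan(y)^2 + 1) = 7cos(y)^2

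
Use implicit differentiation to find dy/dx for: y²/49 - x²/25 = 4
Apply d/dx to both sides, remembering that y depends on x. Each occurrence of y therefore brings in a y' = dy/dx via the chain rule.

With F(x, y) equal to the left-hand side minus the right, differentiate F term by term:
  d/dx[-x^2/25] = -2x/25
  d/dx[y^2/49] = 2y·y'/49
  d/dx[-4] = 0
Adding these up, d/dx[F] = 0 becomes
  (-2x/25) + (2y/49)·y' = 0,
so isolating y',
  dy/dx = -(-2x/25)/(2y/49) = 49x/(25y)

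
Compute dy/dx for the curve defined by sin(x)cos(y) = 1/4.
Apply d/dx to both sides, remembering that y depends on x. Each occurrence of y therefore brings in a y' = dy/dx via the chain rule.

With F(x, y) equal to the left-hand side minus the right, differentiate F term by term:
  d/dx[sin(x)·cos(y)] = -y'·sin(x)·sin(y) + cos(x)·cos(y)
  d/dx[-1/4] = 0
Adding these up, d/dx[F] = 0 becomes
  (cos(x)·cos(y)) + (-sin(x)·sin(y))·y' = 0,
so isolating y',
  dy/dx = -(cos(x)·cos(y))/(-sin(x)·sin(y)) = 1/(tan(x)·tan(y))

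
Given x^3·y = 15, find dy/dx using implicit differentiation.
Differentiate the relation implicitly: treat y = y(x) and apply the chain rule, so every y-derivative picks up a y' = dy/dx factor.

With everything moved to the left-hand side, differentiate term by term:
  d/dx[x^3y] = x^3·y' + 3x^2y
  d/dx[-15] = 0

Separating the contributions that come from x directly and those that come through y:
  without y':      3x^2y
  multiplying y':  x^3

so (3x^2y) + (x^3)·y' = 0, and therefore
  dy/dx = -(3x^2y)/(x^3) = -3y/x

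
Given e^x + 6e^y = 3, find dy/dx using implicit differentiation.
Differentiate the relation implicitly: treat y = y(x) and apply the chain rule, so every y-derivative picks up a y' = dy/dx factor.

With everything moved to the left-hand side, differentiate term by term:
  d/dx[e^(x)] = e^(x)
  d/dx[6e^(y)] = 6·y'·e^(y)
  d/dx[-3] = 0

Separating the contributions that come from x directly and those that come through y:
  without y':      e^(x)
  multiplying y':  6e^(y)

so (e^(x)) + (6e^(y))·y' = 0, and therefore
  dy/dx = -(e^(x))/(6e^(y)) = -e^(x - y)/6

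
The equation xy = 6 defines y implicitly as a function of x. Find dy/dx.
Take d/dx of both sides. Since y is implicitly a function of x, the chain rule attaches a y' = dy/dx factor whenever we differentiate through y.

Set F(x, y) = (left side) − (right side), so the curve is F = 0. Differentiating each term of F:
  d/dx[xy] = x·y' + y
  d/dx[-6] = 0

Collecting, the y'-free part is the partial derivative in x and the y' coefficient is the partial derivative in y:
  ∂F/∂x = y
  ∂F/∂y = x

so d/dx[F(x, y(x))] = ∂F/∂x + (∂F/∂y)·y' = 0. Rearranging,
  dy/dx = -(∂F/∂x)/(∂F/∂y) = -(y)/(x) = -y/x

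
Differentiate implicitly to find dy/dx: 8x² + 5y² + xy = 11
Apply d/dx to both sides, remembering that y depends on x. Each occurrence of y therefore brings in a y' = dy/dx via the chain rule.

With F(x, y) equal to the left-hand side minus the right, differentiate F term by term:
  d/dx[8x^2] = 16x
  d/dx[xy] = x·y' + y
  d/dx[5y^2] = 10y·y'
  d/dx[-11] = 0
Adding these up, d/dx[F] = 0 becomes
  (16x + y) + (x + 10y)·y' = 0,
so isolating y',
  dy/dx = -(16x + y)/(x + 10y) = (-16x - y)/(x + 10y)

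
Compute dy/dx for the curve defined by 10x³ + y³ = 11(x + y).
Take d/dx of both sides. Since y is implicitly a function of x, the chain rule attaches a y' = dy/dx factor whenever we differentiate through y.

Set F(x, y) = (left side) − (right side), so the curve is F = 0. Differentiating each term of F:
  d/dx[10x^3] = 30x^2
  d/dx[-11x] = -11
  d/dx[y^3] = 3y^2·y'
  d/dx[-11y] = -11·y'

Collecting, the y'-free part is the partial derivative in x and the y' coefficient is the partial derivative in y:
  ∂F/∂x = 30x^2 - 11
  ∂F/∂y = 3y^2 - 11

so d/dx[F(x, y(x))] = ∂F/∂x + (∂F/∂y)·y' = 0. Rearranging,
  dy/dx = -(∂F/∂x)/(∂F/∂y) = -(30x^2 - 11)/(3y^2 - 11) = (11 - 30x^2)/(3y^2 - 11)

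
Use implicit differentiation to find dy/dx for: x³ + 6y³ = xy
Differentiate both sides with respect to x, treating y as y(x). By the chain rule, any term containing y contributes a factor of y' = dy/dx when we differentiate it.

Move every term to one side and write the relation as F(x, y) = 0. Term by term,
  d/dx[x^3] = 3x^2
  d/dx[-xy] = -x·y' - y
  d/dx[6y^3] = 18y^2·y'

The pieces without y' make up ∂F/∂x and the coefficient of y' is ∂F/∂y:
  ∂F/∂x = 3x^2 - y,
  ∂F/∂y = -x + 18y^2.

Since d/dx[F] = ∂F/∂x + (∂F/∂y)·y' = 0, solve for y':
  (∂F/∂y)·y' = -∂F/∂x
  dy/dx = -(∂F/∂x)/(∂F/∂y) = -(3x^2 - y)/(-x + 18y^2) = (3x^2 - y)/(x - 18y^2)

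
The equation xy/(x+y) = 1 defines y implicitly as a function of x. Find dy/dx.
Apply d/dx to both sides, remembering that y depends on x. Each occurrence of y therefore brings in a y' = dy/dx via the chain rule.

With F(x, y) equal to the left-hand side minus the right, differentiate F term by term:
  d/dx[xy/(x + y)] = xy(-y' - 1)/(x + y)^2 + x·y'/(x + y) + y/(x + y)
  d/dx[-1] = 0
Adding these up, d/dx[F] = 0 becomes
  (-xy/(x + y)^2 + y/(x + y)) + (-xy/(x + y)^2 + x/(x + y))·y' = 0,
so isolating y',
  dy/dx = -(-xy/(x + y)^2 + y/(x + y))/(-xy/(x + y)^2 + x/(x + y))
        = -(y^2/(x + y)^2)/(x^2/(x + y)^2) = -y^2/x^2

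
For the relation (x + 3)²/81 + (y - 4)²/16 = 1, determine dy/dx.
Differentiate both sides with respect to x, treating y as y(x). By the chain rule, any term containing y contributes a factor of y' = dy/dx when we differentiate it.

Move every term to one side and write the relation as F(x, y) = 0. Term by term,
  d/dx[(x + 3)^2/81] = 2x/81 + 2/27
  d/dx[(y - 4)^2/16] = y'(y - 4)/8
  d/dx[-1] = 0

The pieces without y' make up ∂F/∂x and the coefficient of y' is ∂F/∂y:
  ∂F/∂x = 2x/81 + 2/27,
  ∂F/∂y = y/8 - 1/2.

Since d/dx[F] = ∂F/∂x + (∂F/∂y)·y' = 0, solve for y':
  (∂F/∂y)·y' = -∂F/∂x
  dy/dx = -(∂F/∂x)/(∂F/∂y) = -(2x/81 + 2/27)/(y/8 - 1/2)
        = -(2(x + 3)/81)/((y - 4)/8) = 16(-x - 3)/(81(y - 4))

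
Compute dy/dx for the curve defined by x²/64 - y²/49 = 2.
Differentiate the relation implicitly: treat y = y(x) and apply the chain rule, so every y-derivative picks up a y' = dy/dx factor.

With everything moved to the left-hand side, differentiate term by term:
  d/dx[x^2/64] = x/32
  d/dx[-y^2/49] = -2y·y'/49
  d/dx[-2] = 0

Separating the contributions that come from x directly and those that come through y:
  without y':      x/32
  multiplying y':  -2y/49

so (x/32) + (-2y/49)·y' = 0, and therefore
  dy/dx = -(x/32)/(-2y/49) = 49x/(64y)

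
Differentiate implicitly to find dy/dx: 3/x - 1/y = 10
Differentiate the relation implicitly: treat y = y(x) and apply the chain rule, so every y-derivative picks up a y' = dy/dx factor.

With everything moved to the left-hand side, differentiate term by term:
  d/dx[-1/y] = y'/y^2
  d/dx[3/x] = -3/x^2
  d/dx[-10] = 0

Separating the contributions that come from x directly and those that come through y:
  without y':      -3/x^2
  multiplying y':  y^(-2)

so (-3/x^2) + (y^(-2))·y' = 0, and therefore
  dy/dx = -(-3/x^2)/(y^(-2)) = 3y^2/x^2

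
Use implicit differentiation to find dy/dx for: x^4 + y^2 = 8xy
Apply d/dx to both sides, remembering that y depends on x. Each occurrence of y therefore brings in a y' = dy/dx via the chain rule.

With F(x, y) equal to the left-hand side minus the right, differentiate F term by term:
  d/dx[x^4] = 4x^3
  d/dx[-8xy] = -8x·y' - 8y
  d/dx[y^2] = 2y·y'
Adding these up, d/dx[F] = 0 becomes
  (4x^3 - 8y) + (-8x + 2y)·y' = 0,
so isolating y',
  dy/dx = -(4x^3 - 8y)/(-8x + 2y) = 2(x^3 - 2y)/(4x - y)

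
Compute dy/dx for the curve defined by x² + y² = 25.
Take d/dx of both sides. Since y is implicitly a function of x, the chain rule attaches a y' = dy/dx factor whenever we differentiate through y.

Set F(x, y) = (left side) − (right side), so the curve is F = 0. Differentiating each term of F:
  d/dx[x^2] = 2x
  d/dx[y^2] = 2y·y'
  d/dx[-25] = 0

Collecting, the y'-free part is the partial derivative in x and the y' coefficient is the partial derivative in y:
  ∂F/∂x = 2x
  ∂F/∂y = 2y

so d/dx[F(x, y(x))] = ∂F/∂x + (∂F/∂y)·y' = 0. Rearranging,
  dy/dx = -(∂F/∂x)/(∂F/∂y) = -(2x)/(2y) = -x/y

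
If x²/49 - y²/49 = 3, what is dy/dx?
Apply d/dx to both sides, remembering that y depends on x. Each occurrence of y therefore brings in a y' = dy/dx via the chain rule.

With F(x, y) equal to the left-hand side minus the right, differentiate F term by term:
  d/dx[x^2/49] = 2x/49
  d/dx[-y^2/49] = -2y·y'/49
  d/dx[-3] = 0
Adding these up, d/dx[F] = 0 becomes
  (2x/49) + (-2y/49)·y' = 0,
so isolating y',
  dy/dx = -(2x/49)/(-2y/49) = x/y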